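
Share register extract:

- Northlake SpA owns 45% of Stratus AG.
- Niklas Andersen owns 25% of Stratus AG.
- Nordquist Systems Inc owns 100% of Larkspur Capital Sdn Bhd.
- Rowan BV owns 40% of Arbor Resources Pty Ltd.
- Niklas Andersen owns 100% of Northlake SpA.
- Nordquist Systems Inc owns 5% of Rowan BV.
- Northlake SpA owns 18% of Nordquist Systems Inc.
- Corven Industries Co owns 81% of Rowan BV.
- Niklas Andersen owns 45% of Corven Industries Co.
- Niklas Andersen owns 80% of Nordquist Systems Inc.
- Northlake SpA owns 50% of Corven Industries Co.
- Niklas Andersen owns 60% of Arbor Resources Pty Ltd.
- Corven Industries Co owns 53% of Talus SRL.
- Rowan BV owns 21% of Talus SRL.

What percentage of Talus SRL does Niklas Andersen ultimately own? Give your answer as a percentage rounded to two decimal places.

Niklas reaches Talus along 6 paths.
Via Northlake → Corven → Rowan: 100% × 50% × 81% × 21% = 8.505%.
Via Corven → Rowan: 45% × 81% × 21% = 7.6545%.
Via Northlake → Nordquist → Rowan: 100% × 18% × 5% × 21% = 0.189%.
Via Nordquist → Rowan: 80% × 5% × 21% = 0.84%.
Via Northlake → Corven: 100% × 50% × 53% = 26.5%.
Via Corven: 45% × 53% = 23.85%.
Total: 8.505% + 7.6545% + 0.189% + 0.84% + 26.5% + 23.85% = 67.5385%.
Rounded: 67.54%.

67.54%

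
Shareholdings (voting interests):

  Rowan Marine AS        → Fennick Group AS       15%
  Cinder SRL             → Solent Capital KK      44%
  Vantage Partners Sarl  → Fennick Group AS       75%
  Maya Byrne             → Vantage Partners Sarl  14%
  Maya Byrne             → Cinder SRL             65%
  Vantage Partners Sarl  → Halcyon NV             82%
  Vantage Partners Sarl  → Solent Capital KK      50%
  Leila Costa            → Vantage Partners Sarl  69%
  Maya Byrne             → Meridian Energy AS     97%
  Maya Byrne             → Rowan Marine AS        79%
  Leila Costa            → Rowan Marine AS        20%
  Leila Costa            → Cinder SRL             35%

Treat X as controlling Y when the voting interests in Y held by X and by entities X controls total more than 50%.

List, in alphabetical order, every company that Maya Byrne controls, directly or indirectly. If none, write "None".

Cinder SRL, Meridian Energy AS, Rowan Marine AS

Maya holds 79% of Rowan, so Maya controls Rowan.
Maya holds 65% of Cinder, so Maya controls Cinder.
Maya holds 97% of Meridian, so Maya controls Meridian.
No other company's threshold is met.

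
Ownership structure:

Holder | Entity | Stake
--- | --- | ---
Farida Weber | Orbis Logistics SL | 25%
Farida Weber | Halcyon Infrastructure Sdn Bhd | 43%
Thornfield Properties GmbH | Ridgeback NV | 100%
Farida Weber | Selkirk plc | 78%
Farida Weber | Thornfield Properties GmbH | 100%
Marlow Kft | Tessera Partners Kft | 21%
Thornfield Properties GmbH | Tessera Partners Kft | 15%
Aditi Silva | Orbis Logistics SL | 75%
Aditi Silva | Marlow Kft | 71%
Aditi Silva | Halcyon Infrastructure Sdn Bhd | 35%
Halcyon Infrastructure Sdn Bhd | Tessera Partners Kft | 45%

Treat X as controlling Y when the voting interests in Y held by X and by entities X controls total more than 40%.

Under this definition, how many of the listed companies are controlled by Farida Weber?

5

Farida holds 43% of Halcyon, so Farida controls Halcyon.
Farida holds 100% of Thornfield, so Farida controls Thornfield.
Farida holds 78% of Selkirk, so Farida controls Selkirk.
Halcyon and Thornfield together hold 45% + 15% = 60% of Tessera, so Farida controls Tessera.
Thornfield holds 100% of Ridgeback, so Farida controls Ridgeback.
No other company's threshold is met.
Farida controls 5 companies.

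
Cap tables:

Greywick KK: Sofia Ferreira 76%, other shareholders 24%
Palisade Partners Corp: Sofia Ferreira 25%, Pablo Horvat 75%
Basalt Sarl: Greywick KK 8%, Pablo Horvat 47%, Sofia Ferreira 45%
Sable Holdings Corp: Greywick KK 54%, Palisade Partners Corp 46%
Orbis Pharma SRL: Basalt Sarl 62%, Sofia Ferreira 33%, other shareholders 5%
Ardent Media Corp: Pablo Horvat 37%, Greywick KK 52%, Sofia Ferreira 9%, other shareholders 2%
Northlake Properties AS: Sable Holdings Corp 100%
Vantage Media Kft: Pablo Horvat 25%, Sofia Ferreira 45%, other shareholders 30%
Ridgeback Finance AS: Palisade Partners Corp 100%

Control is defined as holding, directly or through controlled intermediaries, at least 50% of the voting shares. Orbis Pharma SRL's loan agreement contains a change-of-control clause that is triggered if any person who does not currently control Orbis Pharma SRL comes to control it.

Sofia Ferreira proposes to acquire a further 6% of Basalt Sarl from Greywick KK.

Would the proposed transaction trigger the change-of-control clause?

No

The purchase adds only to Sofia's holdings (Greywick's stake shrinks), so Sofia is the only person who could newly come to control Orbis.
Sofia holds 76% of Greywick, so Sofia controls Greywick.
Greywick and Sofia together hold 8% + 45% = 53% of Basalt, so Sofia controls Basalt.
Basalt and Sofia together hold 62% + 33% = 95% of Orbis, so Sofia controls Orbis.
So Sofia already controls Orbis before the transaction.
After the purchase, Sofia's direct stake in Basalt rises to 45% + 6% = 51%, and Greywick's stake falls to 2%.
Sofia controlled Orbis already, so this is not a new person acquiring control; every other person's position is unchanged or reduced.
No new person acquires control, so the clause is not triggered.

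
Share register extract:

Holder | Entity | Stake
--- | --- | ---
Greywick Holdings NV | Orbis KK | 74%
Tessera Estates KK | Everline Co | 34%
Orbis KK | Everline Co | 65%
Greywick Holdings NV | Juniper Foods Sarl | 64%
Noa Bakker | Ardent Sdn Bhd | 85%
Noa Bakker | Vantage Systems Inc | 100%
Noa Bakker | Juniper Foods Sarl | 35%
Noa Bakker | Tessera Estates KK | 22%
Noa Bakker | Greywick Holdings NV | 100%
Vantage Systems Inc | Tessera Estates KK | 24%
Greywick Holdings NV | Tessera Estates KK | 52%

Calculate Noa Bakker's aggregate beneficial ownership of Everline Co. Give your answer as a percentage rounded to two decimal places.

81.42%

Noa reaches Everline along 4 paths.
Via Greywick → Orbis: 100% × 74% × 65% = 48.1%.
Via Vantage → Tessera: 100% × 24% × 34% = 8.16%.
Via Greywick → Tessera: 100% × 52% × 34% = 17.68%.
Via Tessera: 22% × 34% = 7.48%.
Total: 48.1% + 8.16% + 17.68% + 7.48% = 81.42%.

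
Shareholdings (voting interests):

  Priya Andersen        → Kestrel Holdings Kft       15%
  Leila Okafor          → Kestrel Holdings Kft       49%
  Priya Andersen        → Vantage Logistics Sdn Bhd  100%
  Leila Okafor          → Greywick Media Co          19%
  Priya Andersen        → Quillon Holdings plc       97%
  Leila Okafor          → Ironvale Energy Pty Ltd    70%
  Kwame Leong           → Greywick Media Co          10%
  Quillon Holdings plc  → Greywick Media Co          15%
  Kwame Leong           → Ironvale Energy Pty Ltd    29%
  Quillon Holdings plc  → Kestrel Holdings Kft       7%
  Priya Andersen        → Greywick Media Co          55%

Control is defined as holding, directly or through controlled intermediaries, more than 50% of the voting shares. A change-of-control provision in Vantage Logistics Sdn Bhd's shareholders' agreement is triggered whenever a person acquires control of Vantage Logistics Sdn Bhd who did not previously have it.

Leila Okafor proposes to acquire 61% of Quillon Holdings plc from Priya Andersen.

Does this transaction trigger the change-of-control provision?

No

The purchase adds only to Leila's holdings (Priya's stake shrinks), so Leila is the only person who could newly come to control Vantage.
Leila holds 70% of Ironvale, so Leila controls Ironvale.
Neither Leila nor any entity Leila controls holds any voting interest in Vantage.
So before the transaction, Leila does not control Vantage.
After the purchase, Leila holds 61% of Quillon directly, and Priya's stake falls to 36%.
Leila holds 61% of Quillon, so Leila controls Quillon.
Leila and Quillon together hold 49% + 7% = 56% of Kestrel, so Leila controls Kestrel.
After the transaction, neither Leila nor any entity Leila controls holds a voting interest in Vantage, so Leila still does not control it.
No new person acquires control, so the clause is not triggered.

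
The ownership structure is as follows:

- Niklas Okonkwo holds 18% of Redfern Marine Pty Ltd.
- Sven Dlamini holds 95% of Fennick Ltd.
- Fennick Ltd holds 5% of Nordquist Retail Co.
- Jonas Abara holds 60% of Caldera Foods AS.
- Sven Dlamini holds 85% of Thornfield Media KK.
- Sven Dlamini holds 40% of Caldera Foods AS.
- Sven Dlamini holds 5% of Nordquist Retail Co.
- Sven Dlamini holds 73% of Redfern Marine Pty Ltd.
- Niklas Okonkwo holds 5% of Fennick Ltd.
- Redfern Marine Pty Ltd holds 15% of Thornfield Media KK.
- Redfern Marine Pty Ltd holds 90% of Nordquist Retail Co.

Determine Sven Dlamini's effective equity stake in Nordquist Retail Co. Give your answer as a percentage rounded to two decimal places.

75.45%

Sven reaches Nordquist along 3 paths.
Direct stake: 5% = 5%.
Via Redfern: 73% × 90% = 65.7%.
Via Fennick: 95% × 5% = 4.75%.
Total: 5% + 65.7% + 4.75% = 75.45%.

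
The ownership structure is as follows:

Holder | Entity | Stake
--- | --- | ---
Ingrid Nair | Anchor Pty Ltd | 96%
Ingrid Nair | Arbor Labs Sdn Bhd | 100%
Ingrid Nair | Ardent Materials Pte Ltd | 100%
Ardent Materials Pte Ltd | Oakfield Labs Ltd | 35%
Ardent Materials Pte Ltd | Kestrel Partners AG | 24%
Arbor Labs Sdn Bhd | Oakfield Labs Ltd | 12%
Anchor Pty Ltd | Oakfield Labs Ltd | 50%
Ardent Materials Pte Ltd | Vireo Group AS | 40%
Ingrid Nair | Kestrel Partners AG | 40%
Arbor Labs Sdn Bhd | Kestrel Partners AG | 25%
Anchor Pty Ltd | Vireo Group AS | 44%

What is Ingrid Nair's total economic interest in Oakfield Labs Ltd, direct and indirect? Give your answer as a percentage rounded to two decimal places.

95.00%

Ingrid reaches Oakfield along 3 paths.
Via Anchor: 96% × 50% = 48%.
Via Ardent: 100% × 35% = 35%.
Via Arbor: 100% × 12% = 12%.
Total: 48% + 35% + 12% = 95%.
Rounded: 95.00%.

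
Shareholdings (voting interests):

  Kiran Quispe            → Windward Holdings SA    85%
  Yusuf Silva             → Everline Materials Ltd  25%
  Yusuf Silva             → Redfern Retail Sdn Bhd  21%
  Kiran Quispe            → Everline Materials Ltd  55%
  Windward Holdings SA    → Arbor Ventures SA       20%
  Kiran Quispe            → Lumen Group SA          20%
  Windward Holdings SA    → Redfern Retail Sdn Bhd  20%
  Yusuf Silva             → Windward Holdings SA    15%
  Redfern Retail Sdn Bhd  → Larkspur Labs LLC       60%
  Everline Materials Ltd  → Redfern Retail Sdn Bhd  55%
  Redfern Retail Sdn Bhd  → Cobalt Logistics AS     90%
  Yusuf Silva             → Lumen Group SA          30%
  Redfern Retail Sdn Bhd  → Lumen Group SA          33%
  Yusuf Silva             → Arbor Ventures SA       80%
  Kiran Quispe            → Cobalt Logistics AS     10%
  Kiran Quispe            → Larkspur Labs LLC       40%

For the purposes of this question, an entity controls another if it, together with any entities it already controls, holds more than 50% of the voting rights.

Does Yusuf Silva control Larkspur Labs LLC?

No

Yusuf holds 80% of Arbor, so Yusuf controls Arbor.
Neither Yusuf nor any entity Yusuf controls holds any voting interest in Larkspur.
So Yusuf does not control Larkspur.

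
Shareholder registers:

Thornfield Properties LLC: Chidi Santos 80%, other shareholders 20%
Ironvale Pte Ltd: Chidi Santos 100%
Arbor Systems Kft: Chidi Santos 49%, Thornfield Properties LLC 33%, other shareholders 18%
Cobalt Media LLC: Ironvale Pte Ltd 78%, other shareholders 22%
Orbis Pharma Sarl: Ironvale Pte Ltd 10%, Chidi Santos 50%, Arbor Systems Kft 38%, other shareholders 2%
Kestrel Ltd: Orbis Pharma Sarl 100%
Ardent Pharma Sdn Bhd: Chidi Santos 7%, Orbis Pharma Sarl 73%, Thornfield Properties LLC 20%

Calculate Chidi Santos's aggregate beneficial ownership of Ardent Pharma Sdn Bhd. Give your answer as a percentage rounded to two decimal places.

Chidi reaches Ardent along 6 paths.
Direct stake: 7% = 7%.
Via Ironvale → Orbis: 100% × 10% × 73% = 7.3%.
Via Orbis: 50% × 73% = 36.5%.
Via Arbor → Orbis: 49% × 38% × 73% = 13.5926%.
Via Thornfield → Arbor → Orbis: 80% × 33% × 38% × 73% = 7.32336%.
Via Thornfield: 80% × 20% = 16%.
Total: 7% + 7.3% + 36.5% + 13.5926% + 7.32336% + 16% = 87.71596%.
Rounded: 87.72%.

87.72%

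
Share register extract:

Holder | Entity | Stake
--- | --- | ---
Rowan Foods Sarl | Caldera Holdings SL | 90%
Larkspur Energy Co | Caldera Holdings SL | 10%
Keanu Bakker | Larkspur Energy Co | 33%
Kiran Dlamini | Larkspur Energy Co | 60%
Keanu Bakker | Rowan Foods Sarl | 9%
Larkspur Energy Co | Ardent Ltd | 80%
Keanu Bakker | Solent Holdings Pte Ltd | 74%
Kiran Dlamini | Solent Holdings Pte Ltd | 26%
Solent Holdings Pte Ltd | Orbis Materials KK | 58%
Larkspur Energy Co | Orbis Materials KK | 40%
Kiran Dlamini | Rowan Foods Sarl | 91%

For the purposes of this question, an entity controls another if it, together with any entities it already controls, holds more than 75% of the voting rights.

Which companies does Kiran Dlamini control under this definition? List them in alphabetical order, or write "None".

Kiran holds 91% of Rowan, so Kiran controls Rowan.
Rowan holds 90% of Caldera, so Kiran controls Caldera.
No other company's threshold is met.

Caldera Holdings SL, Rowan Foods Sarl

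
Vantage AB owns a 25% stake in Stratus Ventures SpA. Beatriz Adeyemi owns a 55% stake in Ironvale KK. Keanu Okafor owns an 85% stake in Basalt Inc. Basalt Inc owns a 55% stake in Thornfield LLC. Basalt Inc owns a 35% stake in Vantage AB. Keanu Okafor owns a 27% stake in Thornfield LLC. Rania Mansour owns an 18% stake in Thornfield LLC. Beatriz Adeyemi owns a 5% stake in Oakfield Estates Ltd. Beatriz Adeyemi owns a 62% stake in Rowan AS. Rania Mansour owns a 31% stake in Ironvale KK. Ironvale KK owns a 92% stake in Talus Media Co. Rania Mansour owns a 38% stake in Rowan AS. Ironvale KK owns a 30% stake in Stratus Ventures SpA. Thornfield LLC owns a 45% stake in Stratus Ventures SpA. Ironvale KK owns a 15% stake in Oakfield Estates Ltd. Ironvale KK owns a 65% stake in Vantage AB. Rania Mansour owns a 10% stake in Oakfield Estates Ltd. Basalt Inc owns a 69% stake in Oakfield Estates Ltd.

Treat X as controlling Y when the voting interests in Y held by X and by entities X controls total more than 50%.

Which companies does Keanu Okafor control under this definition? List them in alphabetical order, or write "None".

Keanu holds 85% of Basalt, so Keanu controls Basalt.
Basalt holds 69% of Oakfield, so Keanu controls Oakfield.
Basalt and Keanu together hold 55% + 27% = 82% of Thornfield, so Keanu controls Thornfield.
No other company's threshold is met.

Basalt Inc, Oakfield Estates Ltd, Thornfield LLC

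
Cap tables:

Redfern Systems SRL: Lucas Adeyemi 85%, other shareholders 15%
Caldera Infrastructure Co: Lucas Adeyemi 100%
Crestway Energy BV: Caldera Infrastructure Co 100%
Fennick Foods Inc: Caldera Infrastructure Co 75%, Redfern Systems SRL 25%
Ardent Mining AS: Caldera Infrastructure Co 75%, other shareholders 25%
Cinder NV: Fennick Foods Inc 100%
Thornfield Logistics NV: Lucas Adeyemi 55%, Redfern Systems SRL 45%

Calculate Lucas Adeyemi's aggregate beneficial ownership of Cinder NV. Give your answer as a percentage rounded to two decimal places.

Lucas reaches Cinder along 2 paths.
Via Caldera → Fennick: 100% × 75% × 100% = 75%.
Via Redfern → Fennick: 85% × 25% × 100% = 21.25%.
Total: 75% + 21.25% = 96.25%.

96.25%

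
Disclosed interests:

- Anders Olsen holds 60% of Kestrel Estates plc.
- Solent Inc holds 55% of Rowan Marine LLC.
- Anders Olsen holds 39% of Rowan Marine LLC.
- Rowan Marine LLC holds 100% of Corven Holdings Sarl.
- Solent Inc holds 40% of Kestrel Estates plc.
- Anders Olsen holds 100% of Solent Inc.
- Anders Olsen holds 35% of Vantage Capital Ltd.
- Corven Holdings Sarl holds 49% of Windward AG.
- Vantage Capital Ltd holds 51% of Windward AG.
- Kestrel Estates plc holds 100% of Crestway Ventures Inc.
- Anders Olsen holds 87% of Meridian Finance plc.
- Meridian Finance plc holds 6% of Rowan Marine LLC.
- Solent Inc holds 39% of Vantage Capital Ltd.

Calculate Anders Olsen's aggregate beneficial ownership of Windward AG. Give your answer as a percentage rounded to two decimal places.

86.36%

Anders reaches Windward along 5 paths.
Via Solent → Vantage: 100% × 39% × 51% = 19.89%.
Via Vantage: 35% × 51% = 17.85%.
Via Rowan → Corven: 39% × 100% × 49% = 19.11%.
Via Meridian → Rowan → Corven: 87% × 6% × 100% × 49% = 2.5578%.
Via Solent → Rowan → Corven: 100% × 55% × 100% × 49% = 26.95%.
Total: 19.89% + 17.85% + 19.11% + 2.5578% + 26.95% = 86.3578%.
Rounded: 86.36%.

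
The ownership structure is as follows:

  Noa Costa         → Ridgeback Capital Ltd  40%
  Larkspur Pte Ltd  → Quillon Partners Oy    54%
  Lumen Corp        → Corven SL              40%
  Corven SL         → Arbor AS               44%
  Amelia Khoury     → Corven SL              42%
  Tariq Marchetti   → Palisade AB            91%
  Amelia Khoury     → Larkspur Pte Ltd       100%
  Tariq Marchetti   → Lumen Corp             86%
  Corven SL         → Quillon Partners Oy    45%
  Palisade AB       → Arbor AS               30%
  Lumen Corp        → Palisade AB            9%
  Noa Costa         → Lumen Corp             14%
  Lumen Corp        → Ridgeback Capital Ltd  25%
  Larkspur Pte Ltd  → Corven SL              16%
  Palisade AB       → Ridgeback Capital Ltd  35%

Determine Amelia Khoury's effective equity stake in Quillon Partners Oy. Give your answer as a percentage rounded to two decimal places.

Amelia reaches Quillon along 3 paths.
Via Larkspur → Corven: 100% × 16% × 45% = 7.2%.
Via Corven: 42% × 45% = 18.9%.
Via Larkspur: 100% × 54% = 54%.
Total: 7.2% + 18.9% + 54% = 80.1%.
Rounded: 80.10%.

80.10%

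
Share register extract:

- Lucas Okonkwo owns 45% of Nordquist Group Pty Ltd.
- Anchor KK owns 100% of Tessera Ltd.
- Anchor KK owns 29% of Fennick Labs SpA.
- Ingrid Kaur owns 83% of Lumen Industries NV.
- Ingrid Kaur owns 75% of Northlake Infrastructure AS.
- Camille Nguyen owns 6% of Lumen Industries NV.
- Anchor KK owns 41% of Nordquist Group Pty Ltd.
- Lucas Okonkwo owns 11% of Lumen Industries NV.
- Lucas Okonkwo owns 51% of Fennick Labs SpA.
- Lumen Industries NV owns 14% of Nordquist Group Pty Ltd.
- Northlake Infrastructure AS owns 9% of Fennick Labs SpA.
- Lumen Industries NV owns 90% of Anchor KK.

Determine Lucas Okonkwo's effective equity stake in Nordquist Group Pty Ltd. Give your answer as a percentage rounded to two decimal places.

Lucas reaches Nordquist along 3 paths.
Via Lumen → Anchor: 11% × 90% × 41% = 4.059%.
Direct stake: 45% = 45%.
Via Lumen: 11% × 14% = 1.54%.
Total: 4.059% + 45% + 1.54% = 50.599%.
Rounded: 50.60%.

50.60%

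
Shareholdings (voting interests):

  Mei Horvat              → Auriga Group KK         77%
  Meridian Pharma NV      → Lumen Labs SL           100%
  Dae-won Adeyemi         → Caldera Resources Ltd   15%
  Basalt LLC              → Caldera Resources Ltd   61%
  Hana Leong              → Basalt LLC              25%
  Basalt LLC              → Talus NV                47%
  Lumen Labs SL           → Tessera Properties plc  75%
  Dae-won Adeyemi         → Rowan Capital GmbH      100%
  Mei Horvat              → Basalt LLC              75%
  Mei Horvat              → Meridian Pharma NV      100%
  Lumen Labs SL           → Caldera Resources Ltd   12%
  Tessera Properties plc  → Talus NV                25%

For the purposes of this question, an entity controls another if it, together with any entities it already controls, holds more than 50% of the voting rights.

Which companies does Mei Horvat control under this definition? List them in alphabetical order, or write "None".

Auriga Group KK, Basalt LLC, Caldera Resources Ltd, Lumen Labs SL, Meridian Pharma NV, Talus NV, Tessera Properties plc

Mei holds 100% of Meridian, so Mei controls Meridian.
Mei holds 77% of Auriga, so Mei controls Auriga.
Meridian holds 100% of Lumen, so Mei controls Lumen.
Mei holds 75% of Basalt, so Mei controls Basalt.
Lumen holds 75% of Tessera, so Mei controls Tessera.
Lumen and Basalt together hold 12% + 61% = 73% of Caldera, so Mei controls Caldera.
Basalt and Tessera together hold 47% + 25% = 72% of Talus, so Mei controls Talus.
No other company's threshold is met.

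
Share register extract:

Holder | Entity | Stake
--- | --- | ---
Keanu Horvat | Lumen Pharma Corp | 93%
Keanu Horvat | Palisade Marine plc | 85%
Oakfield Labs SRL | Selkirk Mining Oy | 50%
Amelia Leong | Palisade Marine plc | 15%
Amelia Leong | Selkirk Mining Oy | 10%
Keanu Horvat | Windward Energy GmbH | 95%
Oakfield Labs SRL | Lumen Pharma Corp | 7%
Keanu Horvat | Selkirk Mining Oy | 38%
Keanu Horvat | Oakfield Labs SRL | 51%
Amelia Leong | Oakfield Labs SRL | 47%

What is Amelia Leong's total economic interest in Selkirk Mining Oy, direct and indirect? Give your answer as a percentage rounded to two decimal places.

33.50%

Amelia reaches Selkirk along 2 paths.
Direct stake: 10% = 10%.
Via Oakfield: 47% × 50% = 23.5%.
Total: 10% + 23.5% = 33.5%.
Rounded: 33.50%.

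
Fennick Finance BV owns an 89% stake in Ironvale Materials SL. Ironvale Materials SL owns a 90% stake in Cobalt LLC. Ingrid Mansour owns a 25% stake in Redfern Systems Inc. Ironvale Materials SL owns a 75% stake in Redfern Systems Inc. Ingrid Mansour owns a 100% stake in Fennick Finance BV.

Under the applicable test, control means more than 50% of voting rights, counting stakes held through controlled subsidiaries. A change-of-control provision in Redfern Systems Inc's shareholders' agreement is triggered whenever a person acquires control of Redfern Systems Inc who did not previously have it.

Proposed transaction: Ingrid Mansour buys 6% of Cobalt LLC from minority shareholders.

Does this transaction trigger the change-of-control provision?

The purchase changes only Ingrid's holdings, so Ingrid is the only person who could newly come to control Redfern.
Ingrid holds 100% of Fennick, so Ingrid controls Fennick.
Fennick holds 89% of Ironvale, so Ingrid controls Ironvale.
Ironvale and Ingrid together hold 75% + 25% = 100% of Redfern, so Ingrid controls Redfern.
So Ingrid already controls Redfern before the transaction.
After the purchase, Ingrid holds 6% of Cobalt directly.
Ingrid controlled Redfern already, so this is not a new person acquiring control; every other person's position is unchanged or reduced.
No new person acquires control, so the clause is not triggered.

No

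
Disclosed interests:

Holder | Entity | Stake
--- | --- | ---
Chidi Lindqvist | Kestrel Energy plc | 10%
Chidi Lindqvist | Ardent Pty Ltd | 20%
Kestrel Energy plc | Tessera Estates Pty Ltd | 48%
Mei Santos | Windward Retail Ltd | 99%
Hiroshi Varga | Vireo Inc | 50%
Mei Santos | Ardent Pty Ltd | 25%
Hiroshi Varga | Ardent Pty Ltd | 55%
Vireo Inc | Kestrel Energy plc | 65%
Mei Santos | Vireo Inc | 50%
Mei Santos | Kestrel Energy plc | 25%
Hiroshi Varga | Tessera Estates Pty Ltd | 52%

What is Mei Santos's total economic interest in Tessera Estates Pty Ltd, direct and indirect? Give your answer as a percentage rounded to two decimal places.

27.60%

Mei reaches Tessera along 2 paths.
Via Vireo → Kestrel: 50% × 65% × 48% = 15.6%.
Via Kestrel: 25% × 48% = 12%.
Total: 15.6% + 12% = 27.6%.
Rounded: 27.60%.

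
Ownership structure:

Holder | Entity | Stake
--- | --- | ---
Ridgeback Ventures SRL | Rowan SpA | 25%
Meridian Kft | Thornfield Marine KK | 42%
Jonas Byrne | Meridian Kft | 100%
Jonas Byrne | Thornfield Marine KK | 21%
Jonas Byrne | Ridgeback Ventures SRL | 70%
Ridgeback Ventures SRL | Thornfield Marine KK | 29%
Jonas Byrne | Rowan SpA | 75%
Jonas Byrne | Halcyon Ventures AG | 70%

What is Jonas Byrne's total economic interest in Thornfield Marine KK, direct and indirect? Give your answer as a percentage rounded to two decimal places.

Jonas reaches Thornfield along 3 paths.
Via Ridgeback: 70% × 29% = 20.3%.
Via Meridian: 100% × 42% = 42%.
Direct stake: 21% = 21%.
Total: 20.3% + 42% + 21% = 83.3%.
Rounded: 83.30%.

83.30%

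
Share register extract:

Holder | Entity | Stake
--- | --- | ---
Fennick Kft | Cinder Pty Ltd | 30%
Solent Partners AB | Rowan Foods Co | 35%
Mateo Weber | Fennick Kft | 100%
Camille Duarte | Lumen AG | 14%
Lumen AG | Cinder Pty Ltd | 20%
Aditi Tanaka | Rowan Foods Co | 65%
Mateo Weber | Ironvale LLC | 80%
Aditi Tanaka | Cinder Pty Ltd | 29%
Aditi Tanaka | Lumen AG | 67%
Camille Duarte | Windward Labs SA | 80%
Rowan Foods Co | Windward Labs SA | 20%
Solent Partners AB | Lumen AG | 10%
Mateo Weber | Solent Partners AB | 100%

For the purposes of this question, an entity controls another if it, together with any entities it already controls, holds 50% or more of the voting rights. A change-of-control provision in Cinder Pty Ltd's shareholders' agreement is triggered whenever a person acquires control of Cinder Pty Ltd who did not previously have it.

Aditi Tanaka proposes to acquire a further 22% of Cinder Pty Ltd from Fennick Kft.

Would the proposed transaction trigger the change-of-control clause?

The purchase adds only to Aditi's holdings (Fennick's stake shrinks), so Aditi is the only person who could newly come to control Cinder.
Aditi holds 65% of Rowan, so Aditi controls Rowan.
Aditi holds 67% of Lumen, so Aditi controls Lumen.
In Cinder, Aditi's side holds only 20% + 29% = 49%, not ≥ 50%.
So before the transaction, Aditi does not control Cinder.
After the purchase, Aditi's direct stake in Cinder rises to 29% + 22% = 51%, and Fennick's stake falls to 8%.
Lumen and Aditi together hold 20% + 51% = 71% of Cinder, so Aditi controls Cinder.
Aditi did not control Cinder before and does after, so the clause is triggered.

Yes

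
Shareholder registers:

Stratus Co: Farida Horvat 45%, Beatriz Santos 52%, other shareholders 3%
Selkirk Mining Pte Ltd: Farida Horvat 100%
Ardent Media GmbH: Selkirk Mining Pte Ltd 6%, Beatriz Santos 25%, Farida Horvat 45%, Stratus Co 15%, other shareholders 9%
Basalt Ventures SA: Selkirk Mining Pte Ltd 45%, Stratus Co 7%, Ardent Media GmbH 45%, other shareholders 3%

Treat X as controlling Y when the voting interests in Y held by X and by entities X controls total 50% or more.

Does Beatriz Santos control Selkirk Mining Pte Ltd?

No

Beatriz holds 52% of Stratus, so Beatriz controls Stratus.
Neither Beatriz nor any entity Beatriz controls holds any voting interest in Selkirk.
So Beatriz does not control Selkirk.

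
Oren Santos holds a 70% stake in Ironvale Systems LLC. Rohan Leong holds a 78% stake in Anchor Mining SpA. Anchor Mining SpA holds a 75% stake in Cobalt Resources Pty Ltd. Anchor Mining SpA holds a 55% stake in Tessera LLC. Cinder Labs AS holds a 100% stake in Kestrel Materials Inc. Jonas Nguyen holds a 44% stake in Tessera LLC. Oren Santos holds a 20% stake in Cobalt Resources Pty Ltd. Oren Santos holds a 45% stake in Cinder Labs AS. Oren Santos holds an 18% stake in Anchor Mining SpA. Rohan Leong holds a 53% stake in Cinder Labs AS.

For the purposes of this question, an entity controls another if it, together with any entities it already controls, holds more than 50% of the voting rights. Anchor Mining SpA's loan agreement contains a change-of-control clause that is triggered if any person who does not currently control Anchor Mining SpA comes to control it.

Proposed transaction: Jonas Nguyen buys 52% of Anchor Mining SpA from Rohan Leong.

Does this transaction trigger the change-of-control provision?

Yes

The purchase adds only to Jonas's holdings (Rohan's stake shrinks), so Jonas is the only person who could newly come to control Anchor.
Jonas's largest direct stake is 44% in Tessera, which does not meet the threshold, so Jonas controls no company.
Neither Jonas nor any entity Jonas controls holds any voting interest in Anchor.
So before the transaction, Jonas does not control Anchor.
After the purchase, Jonas holds 52% of Anchor directly, and Rohan's stake falls to 26%.
Jonas holds 52% of Anchor, so Jonas controls Anchor.
Jonas did not control Anchor before and does after, so the clause is triggered.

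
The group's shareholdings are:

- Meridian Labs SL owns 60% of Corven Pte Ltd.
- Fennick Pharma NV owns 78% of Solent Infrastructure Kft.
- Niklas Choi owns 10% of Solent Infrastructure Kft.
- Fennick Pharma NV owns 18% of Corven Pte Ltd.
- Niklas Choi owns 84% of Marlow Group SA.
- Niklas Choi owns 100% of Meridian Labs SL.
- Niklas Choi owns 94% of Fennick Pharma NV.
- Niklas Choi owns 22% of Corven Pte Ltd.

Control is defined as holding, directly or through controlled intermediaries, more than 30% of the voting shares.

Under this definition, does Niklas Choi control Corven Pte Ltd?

Niklas holds 100% of Meridian, so Niklas controls Meridian.
Niklas holds 94% of Fennick, so Niklas controls Fennick.
Fennick and Niklas and Meridian together hold 18% + 22% + 60% = 100% of Corven, so Niklas controls Corven.

Yes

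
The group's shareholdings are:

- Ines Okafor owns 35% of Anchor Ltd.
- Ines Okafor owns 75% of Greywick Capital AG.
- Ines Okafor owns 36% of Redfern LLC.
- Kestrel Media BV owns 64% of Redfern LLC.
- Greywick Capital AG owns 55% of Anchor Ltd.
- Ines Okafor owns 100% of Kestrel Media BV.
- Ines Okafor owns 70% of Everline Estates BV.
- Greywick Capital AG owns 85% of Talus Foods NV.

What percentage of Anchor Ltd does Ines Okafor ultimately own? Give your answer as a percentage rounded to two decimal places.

Ines reaches Anchor along 2 paths.
Direct stake: 35% = 35%.
Via Greywick: 75% × 55% = 41.25%.
Total: 35% + 41.25% = 76.25%.

76.25%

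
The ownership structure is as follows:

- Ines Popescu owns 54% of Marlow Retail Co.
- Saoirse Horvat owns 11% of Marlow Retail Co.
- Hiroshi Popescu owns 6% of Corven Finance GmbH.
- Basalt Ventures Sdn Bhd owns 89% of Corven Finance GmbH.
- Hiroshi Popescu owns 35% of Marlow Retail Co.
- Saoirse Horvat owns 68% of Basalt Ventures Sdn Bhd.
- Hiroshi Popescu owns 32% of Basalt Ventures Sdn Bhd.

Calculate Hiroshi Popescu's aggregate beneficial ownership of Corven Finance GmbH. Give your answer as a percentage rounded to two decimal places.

Hiroshi reaches Corven along 2 paths.
Via Basalt: 32% × 89% = 28.48%.
Direct stake: 6% = 6%.
Total: 28.48% + 6% = 34.48%.

34.48%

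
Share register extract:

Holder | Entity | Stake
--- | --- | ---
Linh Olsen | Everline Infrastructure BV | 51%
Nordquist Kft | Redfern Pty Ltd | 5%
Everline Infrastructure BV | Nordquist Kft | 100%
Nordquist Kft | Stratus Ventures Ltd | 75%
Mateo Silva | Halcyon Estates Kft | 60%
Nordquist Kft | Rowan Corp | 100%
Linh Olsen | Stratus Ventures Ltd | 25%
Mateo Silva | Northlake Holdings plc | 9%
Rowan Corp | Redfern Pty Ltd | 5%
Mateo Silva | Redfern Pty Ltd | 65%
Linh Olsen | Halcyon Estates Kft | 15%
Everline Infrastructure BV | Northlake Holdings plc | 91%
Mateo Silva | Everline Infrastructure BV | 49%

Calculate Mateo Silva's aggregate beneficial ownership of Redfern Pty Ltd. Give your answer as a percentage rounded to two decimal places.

69.90%

Mateo reaches Redfern along 3 paths.
Via Everline → Nordquist: 49% × 100% × 5% = 2.45%.
Via Everline → Nordquist → Rowan: 49% × 100% × 100% × 5% = 2.45%.
Direct stake: 65% = 65%.
Total: 2.45% + 2.45% + 65% = 69.9%.
Rounded: 69.90%.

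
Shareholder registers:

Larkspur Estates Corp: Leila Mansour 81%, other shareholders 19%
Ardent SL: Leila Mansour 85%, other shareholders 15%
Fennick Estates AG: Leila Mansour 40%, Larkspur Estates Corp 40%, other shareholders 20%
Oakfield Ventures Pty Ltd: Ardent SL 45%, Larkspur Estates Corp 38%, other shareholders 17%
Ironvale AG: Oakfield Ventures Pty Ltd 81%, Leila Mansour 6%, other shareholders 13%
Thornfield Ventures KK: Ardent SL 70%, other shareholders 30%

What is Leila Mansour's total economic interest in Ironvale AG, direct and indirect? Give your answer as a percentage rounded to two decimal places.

61.91%

Leila reaches Ironvale along 3 paths.
Via Ardent → Oakfield: 85% × 45% × 81% = 30.9825%.
Via Larkspur → Oakfield: 81% × 38% × 81% = 24.9318%.
Direct stake: 6% = 6%.
Total: 30.9825% + 24.9318% + 6% = 61.9143%.
Rounded: 61.91%.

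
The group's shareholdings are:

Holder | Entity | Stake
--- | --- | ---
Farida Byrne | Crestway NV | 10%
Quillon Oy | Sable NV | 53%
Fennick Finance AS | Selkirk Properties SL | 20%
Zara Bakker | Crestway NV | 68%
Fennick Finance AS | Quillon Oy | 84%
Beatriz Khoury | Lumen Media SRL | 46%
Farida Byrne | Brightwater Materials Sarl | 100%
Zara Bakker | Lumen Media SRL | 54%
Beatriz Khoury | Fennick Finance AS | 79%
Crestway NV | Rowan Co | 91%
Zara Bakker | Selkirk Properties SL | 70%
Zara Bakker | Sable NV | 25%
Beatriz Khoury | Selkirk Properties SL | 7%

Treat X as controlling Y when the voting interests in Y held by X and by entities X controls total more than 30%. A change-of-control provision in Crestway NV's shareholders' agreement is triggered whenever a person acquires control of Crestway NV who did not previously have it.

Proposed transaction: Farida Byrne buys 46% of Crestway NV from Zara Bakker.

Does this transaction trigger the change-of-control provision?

Yes

The purchase adds only to Farida's holdings (Zara's stake shrinks), so Farida is the only person who could newly come to control Crestway.
Farida holds 100% of Brightwater, so Farida controls Brightwater.
In Crestway, Farida's side holds only 10%, not > 30%.
So before the transaction, Farida does not control Crestway.
After the purchase, Farida's direct stake in Crestway rises to 10% + 46% = 56%, and Zara's stake falls to 22%.
Farida holds 56% of Crestway, so Farida controls Crestway.
Farida did not control Crestway before and does after, so the clause is triggered.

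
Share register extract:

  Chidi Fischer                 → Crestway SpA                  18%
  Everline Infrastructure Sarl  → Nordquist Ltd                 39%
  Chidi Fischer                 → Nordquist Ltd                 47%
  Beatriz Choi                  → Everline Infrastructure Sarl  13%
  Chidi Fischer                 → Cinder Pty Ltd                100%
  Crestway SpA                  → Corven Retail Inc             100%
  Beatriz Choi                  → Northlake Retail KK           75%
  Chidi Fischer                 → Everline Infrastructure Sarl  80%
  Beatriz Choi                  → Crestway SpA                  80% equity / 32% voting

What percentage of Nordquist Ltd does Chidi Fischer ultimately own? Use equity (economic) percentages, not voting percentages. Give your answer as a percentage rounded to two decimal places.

Chidi reaches Nordquist along 2 paths.
Direct stake: 47% = 47%.
Via Everline: 80% × 39% = 31.2%.
Total: 47% + 31.2% = 78.2%.
Rounded: 78.20%.

78.20%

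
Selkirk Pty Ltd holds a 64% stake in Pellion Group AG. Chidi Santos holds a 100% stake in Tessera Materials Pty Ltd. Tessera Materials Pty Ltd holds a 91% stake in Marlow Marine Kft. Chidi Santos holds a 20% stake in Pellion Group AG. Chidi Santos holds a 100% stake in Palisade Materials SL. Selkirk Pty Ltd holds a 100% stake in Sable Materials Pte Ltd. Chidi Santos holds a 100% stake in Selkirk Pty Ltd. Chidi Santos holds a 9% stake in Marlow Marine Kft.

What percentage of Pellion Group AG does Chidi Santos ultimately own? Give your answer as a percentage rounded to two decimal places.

84.00%

Chidi reaches Pellion along 2 paths.
Direct stake: 20% = 20%.
Via Selkirk: 100% × 64% = 64%.
Total: 20% + 64% = 84%.
Rounded: 84.00%.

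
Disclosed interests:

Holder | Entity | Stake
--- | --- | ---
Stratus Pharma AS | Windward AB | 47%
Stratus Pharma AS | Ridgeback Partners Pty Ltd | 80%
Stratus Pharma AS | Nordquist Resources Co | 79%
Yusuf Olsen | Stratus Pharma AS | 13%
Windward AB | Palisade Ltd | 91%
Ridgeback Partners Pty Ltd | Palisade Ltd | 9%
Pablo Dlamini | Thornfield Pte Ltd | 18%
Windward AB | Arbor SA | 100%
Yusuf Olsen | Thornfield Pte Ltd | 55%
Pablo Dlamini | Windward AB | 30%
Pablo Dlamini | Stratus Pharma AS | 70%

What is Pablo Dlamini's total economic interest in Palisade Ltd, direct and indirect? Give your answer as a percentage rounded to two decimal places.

Pablo reaches Palisade along 3 paths.
Via Stratus → Ridgeback: 70% × 80% × 9% = 5.04%.
Via Stratus → Windward: 70% × 47% × 91% = 29.939%.
Via Windward: 30% × 91% = 27.3%.
Total: 5.04% + 29.939% + 27.3% = 62.279%.
Rounded: 62.28%.

62.28%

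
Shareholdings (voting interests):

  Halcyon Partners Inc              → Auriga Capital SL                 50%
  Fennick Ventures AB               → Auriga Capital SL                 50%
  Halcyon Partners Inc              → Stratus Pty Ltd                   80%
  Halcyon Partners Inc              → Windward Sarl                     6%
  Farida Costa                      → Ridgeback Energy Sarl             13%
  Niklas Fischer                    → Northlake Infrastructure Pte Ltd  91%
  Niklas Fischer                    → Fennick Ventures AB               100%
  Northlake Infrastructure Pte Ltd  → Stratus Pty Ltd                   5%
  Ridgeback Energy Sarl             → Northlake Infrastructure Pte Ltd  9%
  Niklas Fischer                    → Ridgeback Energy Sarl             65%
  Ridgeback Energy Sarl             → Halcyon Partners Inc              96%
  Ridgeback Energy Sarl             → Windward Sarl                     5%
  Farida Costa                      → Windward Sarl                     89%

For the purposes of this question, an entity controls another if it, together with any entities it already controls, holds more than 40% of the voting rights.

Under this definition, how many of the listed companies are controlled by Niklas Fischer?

6

Niklas holds 65% of Ridgeback, so Niklas controls Ridgeback.
Ridgeback holds 96% of Halcyon, so Niklas controls Halcyon.
Ridgeback and Niklas together hold 9% + 91% = 100% of Northlake, so Niklas controls Northlake.
Niklas holds 100% of Fennick, so Niklas controls Fennick.
Northlake and Halcyon together hold 5% + 80% = 85% of Stratus, so Niklas controls Stratus.
Fennick and Halcyon together hold 50% + 50% = 100% of Auriga, so Niklas controls Auriga.
No other company's threshold is met.
Niklas controls 6 companies.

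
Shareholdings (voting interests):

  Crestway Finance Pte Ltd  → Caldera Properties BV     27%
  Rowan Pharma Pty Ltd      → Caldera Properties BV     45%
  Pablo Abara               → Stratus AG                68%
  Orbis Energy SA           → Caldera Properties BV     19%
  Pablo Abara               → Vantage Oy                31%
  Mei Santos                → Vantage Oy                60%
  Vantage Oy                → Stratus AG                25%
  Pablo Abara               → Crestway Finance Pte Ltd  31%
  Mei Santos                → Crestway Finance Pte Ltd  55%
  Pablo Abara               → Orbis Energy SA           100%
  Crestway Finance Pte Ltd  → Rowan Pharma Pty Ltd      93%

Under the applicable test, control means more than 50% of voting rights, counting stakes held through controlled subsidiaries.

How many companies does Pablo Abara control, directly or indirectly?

2

Pablo holds 100% of Orbis, so Pablo controls Orbis.
Pablo holds 68% of Stratus, so Pablo controls Stratus.
No other company's threshold is met.
Pablo controls 2 companies.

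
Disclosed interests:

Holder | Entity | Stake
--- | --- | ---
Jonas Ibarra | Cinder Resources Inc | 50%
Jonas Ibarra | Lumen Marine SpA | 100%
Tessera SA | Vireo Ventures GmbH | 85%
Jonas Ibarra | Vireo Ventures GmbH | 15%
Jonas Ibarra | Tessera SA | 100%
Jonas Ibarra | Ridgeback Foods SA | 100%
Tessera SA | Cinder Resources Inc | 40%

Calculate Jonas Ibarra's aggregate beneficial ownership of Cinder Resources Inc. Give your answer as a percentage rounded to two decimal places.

Jonas reaches Cinder along 2 paths.
Via Tessera: 100% × 40% = 40%.
Direct stake: 50% = 50%.
Total: 40% + 50% = 90%.
Rounded: 90.00%.

90.00%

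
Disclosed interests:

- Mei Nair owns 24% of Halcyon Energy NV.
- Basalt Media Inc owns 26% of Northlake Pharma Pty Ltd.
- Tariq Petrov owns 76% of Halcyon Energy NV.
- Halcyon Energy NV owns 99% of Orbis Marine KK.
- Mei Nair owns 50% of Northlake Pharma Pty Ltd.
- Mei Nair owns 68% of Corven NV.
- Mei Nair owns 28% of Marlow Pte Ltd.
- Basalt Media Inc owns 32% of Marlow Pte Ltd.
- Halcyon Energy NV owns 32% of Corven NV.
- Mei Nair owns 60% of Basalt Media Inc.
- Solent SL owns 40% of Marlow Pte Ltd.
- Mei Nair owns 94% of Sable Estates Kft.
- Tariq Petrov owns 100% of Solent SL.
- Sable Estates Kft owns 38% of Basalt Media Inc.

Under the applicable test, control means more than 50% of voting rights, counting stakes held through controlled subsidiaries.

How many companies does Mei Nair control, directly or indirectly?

5

Mei holds 94% of Sable, so Mei controls Sable.
Mei and Sable together hold 60% + 38% = 98% of Basalt, so Mei controls Basalt.
Mei holds 68% of Corven, so Mei controls Corven.
Basalt and Mei together hold 26% + 50% = 76% of Northlake, so Mei controls Northlake.
Basalt and Mei together hold 32% + 28% = 60% of Marlow, so Mei controls Marlow.
No other company's threshold is met.
Mei controls 5 companies.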